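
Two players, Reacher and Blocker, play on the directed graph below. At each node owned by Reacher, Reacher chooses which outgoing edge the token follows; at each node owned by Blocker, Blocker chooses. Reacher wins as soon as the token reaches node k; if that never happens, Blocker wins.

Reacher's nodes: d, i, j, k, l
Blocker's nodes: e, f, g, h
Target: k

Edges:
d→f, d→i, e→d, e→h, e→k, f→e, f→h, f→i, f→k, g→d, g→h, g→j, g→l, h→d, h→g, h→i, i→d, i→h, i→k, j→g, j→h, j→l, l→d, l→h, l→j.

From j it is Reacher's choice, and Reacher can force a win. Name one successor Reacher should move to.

A0 = {k}
A1: add {i} — i (Reacher) has i→k.
A2: add {d} — d (Reacher) has d→i.
A3: add {l} — l (Reacher) has l→d.
A4: add {j} — j (Reacher) has j→l.
A5 = A4; e.g. e (Blocker) can still go to h. Fixed point.
From j, successor l is in the attractor (rank 3); the other successors g, h are not.

l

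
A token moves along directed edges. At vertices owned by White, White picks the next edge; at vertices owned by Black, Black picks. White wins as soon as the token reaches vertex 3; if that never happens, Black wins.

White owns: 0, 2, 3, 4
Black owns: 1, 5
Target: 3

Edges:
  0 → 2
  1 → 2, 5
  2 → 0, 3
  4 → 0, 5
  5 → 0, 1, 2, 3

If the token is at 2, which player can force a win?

A0 = {3}
A1: add {2} — 2 (White) has 2→3.
2 ∈ A1, so White can force the target.

White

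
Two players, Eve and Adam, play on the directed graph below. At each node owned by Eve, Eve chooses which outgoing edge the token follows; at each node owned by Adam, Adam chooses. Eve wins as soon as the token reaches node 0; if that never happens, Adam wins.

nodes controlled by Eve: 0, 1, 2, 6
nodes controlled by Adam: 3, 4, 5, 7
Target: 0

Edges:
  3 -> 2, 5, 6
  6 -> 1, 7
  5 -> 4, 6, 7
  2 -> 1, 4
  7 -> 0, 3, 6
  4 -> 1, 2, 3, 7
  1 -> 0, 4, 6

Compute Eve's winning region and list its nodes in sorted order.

0, 1, 2, 6

A0 = {0}
A1: add {1} — 1 (Eve) has 1→0.
A2: add {2, 6} — 2 (Eve) has 2→1; 6 (Eve) has 6→1.
A3 = A2; e.g. 3 (Adam) can still go to 5. Fixed point.
Eve's winning region = {0, 1, 2, 6}.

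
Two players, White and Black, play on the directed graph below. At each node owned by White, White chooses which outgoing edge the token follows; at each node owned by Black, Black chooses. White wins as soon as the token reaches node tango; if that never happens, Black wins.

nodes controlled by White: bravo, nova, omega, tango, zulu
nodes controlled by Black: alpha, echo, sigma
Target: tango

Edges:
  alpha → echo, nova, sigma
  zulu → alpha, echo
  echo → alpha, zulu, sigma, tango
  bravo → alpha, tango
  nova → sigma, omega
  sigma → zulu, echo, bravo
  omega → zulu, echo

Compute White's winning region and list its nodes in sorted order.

A0 = {tango}
A1: add {bravo} — bravo (White) has bravo→tango.
A2 = A1; e.g. alpha (Black) can still go to echo. Fixed point.
White's winning region = {bravo, tango}.

bravo, tango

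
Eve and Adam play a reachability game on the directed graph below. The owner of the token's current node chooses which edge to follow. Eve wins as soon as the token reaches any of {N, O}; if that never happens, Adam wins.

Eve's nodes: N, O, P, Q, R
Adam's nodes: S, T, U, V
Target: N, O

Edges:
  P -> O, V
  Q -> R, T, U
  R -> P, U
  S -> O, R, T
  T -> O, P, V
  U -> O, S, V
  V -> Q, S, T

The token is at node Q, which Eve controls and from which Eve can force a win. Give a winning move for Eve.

A0 = {N, O}
A1: add {P} — P (Eve) has P→O.
A2: add {R} — R (Eve) has R→P.
A3: add {Q} — Q (Eve) has Q→R.
A4 = A3; e.g. S (Adam) can still go to T. Fixed point.
From Q, successor R is in the attractor (rank 2); the other successors T, U are not.

R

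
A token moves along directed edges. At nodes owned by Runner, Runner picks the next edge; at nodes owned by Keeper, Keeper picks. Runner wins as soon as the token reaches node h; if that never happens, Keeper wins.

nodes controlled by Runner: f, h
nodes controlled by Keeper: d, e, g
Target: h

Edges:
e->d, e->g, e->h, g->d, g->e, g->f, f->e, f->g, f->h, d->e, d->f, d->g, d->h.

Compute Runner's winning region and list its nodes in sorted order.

A0 = {h}
A1: add {f} — f (Runner) has f→h.
A2 = A1; e.g. d (Keeper) can still go to e. Fixed point.
Runner's winning region = {f, h}.

f, h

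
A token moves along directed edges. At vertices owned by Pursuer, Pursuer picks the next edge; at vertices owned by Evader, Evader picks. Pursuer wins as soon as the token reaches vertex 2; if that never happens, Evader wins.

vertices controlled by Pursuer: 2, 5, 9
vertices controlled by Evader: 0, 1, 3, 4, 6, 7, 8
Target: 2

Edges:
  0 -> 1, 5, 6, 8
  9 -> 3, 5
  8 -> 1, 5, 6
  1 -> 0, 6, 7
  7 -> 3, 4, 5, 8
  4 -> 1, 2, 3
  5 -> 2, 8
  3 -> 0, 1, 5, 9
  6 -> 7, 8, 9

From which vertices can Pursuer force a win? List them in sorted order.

A0 = {2}
A1: add {5} — 5 (Pursuer) has 5→2.
A2: add {9} — 9 (Pursuer) has 9→5.
A3 = A2; e.g. 0 (Evader) can still go to 1. Fixed point.
Pursuer's winning region = {2, 5, 9}.

2, 5, 9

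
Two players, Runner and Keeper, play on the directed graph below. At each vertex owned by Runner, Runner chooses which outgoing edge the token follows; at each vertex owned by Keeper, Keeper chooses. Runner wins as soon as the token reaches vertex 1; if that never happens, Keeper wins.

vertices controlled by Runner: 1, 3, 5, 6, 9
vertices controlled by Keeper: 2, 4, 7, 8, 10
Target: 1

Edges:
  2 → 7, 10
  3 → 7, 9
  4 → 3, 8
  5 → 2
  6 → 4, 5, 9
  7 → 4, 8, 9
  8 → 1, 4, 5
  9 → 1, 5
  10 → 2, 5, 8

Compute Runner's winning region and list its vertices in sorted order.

1, 3, 6, 9

A0 = {1}
A1: add {9} — 9 (Runner) has 9→1.
A2: add {3, 6} — 3 (Runner) has 3→9; 6 (Runner) has 6→9.
A3 = A2; e.g. 2 (Keeper) can still go to 7. Fixed point.
Runner's winning region = {1, 3, 6, 9}.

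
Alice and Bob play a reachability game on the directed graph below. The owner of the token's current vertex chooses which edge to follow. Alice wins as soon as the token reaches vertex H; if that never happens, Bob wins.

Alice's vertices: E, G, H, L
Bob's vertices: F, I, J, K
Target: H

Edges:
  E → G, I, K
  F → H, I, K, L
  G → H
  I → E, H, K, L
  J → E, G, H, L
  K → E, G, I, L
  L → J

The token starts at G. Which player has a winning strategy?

Alice

A0 = {H}
A1: add {G} — G (Alice) has G→H.
G ∈ A1, so Alice can force the target.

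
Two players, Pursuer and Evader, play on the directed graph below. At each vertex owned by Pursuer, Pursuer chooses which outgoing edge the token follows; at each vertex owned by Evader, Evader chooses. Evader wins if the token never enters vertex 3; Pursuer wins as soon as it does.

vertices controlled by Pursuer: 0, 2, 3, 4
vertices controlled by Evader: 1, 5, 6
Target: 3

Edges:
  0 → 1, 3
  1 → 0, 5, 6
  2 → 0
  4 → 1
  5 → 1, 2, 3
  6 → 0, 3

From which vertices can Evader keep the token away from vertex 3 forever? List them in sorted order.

A0 = {3}
A1: add {0} — 0 (Pursuer) has 0→3.
A2: add {2, 6} — 2 (Pursuer) has 2→0; 6 (Evader): all of {0, 3} already in.
A3 = A2; e.g. 1 (Evader) can still go to 5. Fixed point.
Pursuer's attractor = {0, 2, 3, 6}; Evader avoids the target exactly from the complement.

1, 4, 5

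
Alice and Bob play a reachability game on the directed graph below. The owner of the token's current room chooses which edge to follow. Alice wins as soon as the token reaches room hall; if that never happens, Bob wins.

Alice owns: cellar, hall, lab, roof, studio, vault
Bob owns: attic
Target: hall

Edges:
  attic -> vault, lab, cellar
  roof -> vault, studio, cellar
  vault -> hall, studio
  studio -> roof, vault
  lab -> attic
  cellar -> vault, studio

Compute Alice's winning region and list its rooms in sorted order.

cellar, hall, roof, studio, vault

A0 = {hall}
A1: add {vault} — vault (Alice) has vault→hall.
A2: add {cellar, roof, studio} — roof (Alice) has roof→vault; studio (Alice) has studio→vault; cellar (Alice) has cellar→vault.
A3 = A2; e.g. attic (Bob) can still go to lab. Fixed point.
Alice's winning region = {cellar, hall, roof, studio, vault}.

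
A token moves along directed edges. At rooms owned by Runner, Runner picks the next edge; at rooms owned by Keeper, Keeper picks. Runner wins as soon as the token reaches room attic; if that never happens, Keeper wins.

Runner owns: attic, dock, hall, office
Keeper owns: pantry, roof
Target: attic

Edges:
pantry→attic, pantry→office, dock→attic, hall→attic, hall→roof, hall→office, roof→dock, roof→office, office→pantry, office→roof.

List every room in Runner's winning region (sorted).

attic, dock, hall

A0 = {attic}
A1: add {dock, hall} — dock (Runner) has dock→attic; hall (Runner) has hall→attic.
A2 = A1; e.g. pantry (Keeper) can still go to office. Fixed point.
Runner's winning region = {attic, dock, hall}.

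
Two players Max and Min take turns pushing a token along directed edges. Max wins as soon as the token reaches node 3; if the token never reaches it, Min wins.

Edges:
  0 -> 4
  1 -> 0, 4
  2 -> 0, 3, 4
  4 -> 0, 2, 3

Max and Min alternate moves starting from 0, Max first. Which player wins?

Track states (vertex, player-to-move).
A0 = {(3,Max), (3,Min)}
A1: add {(2,Max), (4,Max)}.
A2: add {(0,Min)}.
A3: add {(1,Max)}.
A4 = A3; e.g. (0,Max) stays out. (0,Max) never enters ⇒ Min avoids the target.

Min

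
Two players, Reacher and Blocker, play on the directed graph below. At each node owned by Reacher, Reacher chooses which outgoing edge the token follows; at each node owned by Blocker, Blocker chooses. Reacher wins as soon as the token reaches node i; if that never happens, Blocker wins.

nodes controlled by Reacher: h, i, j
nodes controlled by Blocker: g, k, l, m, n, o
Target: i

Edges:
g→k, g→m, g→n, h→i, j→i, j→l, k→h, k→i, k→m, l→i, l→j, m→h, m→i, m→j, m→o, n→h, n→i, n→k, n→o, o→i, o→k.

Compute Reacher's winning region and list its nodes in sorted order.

A0 = {i}
A1: add {h, j} — h (Reacher) has h→i; j (Reacher) has j→i.
A2: add {l} — l (Blocker): all of {i, j} already in.
A3 = A2; e.g. g (Blocker) can still go to k. Fixed point.
Reacher's winning region = {h, i, j, l}.

h, i, j, l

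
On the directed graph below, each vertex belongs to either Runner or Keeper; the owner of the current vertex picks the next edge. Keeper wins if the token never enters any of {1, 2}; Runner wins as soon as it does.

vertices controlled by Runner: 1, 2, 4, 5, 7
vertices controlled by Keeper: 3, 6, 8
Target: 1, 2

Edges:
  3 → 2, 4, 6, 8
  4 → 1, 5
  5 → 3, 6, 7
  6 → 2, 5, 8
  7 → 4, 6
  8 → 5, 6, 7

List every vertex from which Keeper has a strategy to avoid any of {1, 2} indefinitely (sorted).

A0 = {1, 2}
A1: add {4} — 4 (Runner) has 4→1.
A2: add {7} — 7 (Runner) has 7→4.
A3: add {5} — 5 (Runner) has 5→7.
A4 = A3; e.g. 3 (Keeper) can still go to 6. Fixed point.
Runner's attractor = {1, 2, 4, 5, 7}; Keeper avoids the target exactly from the complement.

3, 6, 8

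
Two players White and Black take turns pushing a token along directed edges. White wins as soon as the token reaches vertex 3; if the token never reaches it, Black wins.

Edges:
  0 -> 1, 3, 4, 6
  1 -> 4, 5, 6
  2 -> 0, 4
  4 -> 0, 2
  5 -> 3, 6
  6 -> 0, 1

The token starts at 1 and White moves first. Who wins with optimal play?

Track states (vertex, player-to-move).
A0 = {(3,White), (3,Black)}
A1: add {(0,White), (5,White)}.
A2 = A1; e.g. (0,Black) stays out. (1,White) never enters ⇒ Black avoids the target.

Black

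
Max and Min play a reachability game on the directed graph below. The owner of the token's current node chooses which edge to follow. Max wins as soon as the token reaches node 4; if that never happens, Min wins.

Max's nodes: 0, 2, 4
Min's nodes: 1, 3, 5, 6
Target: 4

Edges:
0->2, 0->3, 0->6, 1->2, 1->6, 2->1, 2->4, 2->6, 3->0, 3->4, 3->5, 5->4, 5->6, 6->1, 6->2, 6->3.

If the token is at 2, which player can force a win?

A0 = {4}
A1: add {2} — 2 (Max) has 2→4.
2 ∈ A1, so Max can force the target.

Max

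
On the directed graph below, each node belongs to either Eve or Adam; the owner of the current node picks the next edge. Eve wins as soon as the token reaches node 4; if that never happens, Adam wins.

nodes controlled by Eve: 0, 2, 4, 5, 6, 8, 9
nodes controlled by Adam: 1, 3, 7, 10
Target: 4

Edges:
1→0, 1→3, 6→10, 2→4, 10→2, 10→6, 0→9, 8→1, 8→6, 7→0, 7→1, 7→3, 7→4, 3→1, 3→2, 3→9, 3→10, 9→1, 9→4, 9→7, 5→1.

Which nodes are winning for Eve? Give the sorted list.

A0 = {4}
A1: add {2, 9} — 2 (Eve) has 2→4; 9 (Eve) has 9→4.
A2: add {0} — 0 (Eve) has 0→9.
A3 = A2; e.g. 1 (Adam) can still go to 3. Fixed point.
Eve's winning region = {0, 2, 4, 9}.

0, 2, 4, 9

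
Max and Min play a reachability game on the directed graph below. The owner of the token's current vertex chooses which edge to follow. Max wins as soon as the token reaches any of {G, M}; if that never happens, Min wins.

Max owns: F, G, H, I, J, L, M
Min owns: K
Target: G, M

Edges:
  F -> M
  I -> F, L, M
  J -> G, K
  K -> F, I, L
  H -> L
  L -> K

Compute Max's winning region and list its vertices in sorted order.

F, G, I, J, M

A0 = {G, M}
A1: add {F, I, J} — F (Max) has F→M; I (Max) has I→M; J (Max) has J→G.
A2 = A1; e.g. H (Max) has no edge into A1. Fixed point.
Max's winning region = {F, G, I, J, M}.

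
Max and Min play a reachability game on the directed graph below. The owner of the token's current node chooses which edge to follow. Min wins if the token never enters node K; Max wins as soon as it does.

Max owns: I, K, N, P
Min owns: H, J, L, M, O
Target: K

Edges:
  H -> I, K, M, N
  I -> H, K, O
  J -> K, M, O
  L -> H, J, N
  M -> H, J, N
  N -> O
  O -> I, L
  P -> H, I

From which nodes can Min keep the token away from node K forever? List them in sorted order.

A0 = {K}
A1: add {I} — I (Max) has I→K.
A2: add {P} — P (Max) has P→I.
A3 = A2; e.g. H (Min) can still go to M. Fixed point.
Max's attractor = {I, K, P}; Min avoids the target exactly from the complement.

H, J, L, M, N, O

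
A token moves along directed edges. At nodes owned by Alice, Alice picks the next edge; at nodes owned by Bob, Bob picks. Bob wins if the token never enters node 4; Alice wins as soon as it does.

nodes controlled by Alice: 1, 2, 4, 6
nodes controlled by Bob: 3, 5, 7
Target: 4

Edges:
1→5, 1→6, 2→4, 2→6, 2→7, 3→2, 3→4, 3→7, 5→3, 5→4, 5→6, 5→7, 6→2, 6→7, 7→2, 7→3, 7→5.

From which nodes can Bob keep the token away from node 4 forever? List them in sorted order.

A0 = {4}
A1: add {2} — 2 (Alice) has 2→4.
A2: add {6} — 6 (Alice) has 6→2.
A3: add {1} — 1 (Alice) has 1→6.
A4 = A3; e.g. 3 (Bob) can still go to 7. Fixed point.
Alice's attractor = {1, 2, 4, 6}; Bob avoids the target exactly from the complement.

3, 5, 7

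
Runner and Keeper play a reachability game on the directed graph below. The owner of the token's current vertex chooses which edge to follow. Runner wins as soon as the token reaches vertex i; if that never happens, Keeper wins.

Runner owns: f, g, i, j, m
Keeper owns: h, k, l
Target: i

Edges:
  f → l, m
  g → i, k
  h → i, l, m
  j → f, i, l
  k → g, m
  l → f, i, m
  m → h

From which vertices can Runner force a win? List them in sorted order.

A0 = {i}
A1: add {g, j} — g (Runner) has g→i; j (Runner) has j→i.
A2 = A1; e.g. f (Runner) has no edge into A1. Fixed point.
Runner's winning region = {g, i, j}.

g, i, j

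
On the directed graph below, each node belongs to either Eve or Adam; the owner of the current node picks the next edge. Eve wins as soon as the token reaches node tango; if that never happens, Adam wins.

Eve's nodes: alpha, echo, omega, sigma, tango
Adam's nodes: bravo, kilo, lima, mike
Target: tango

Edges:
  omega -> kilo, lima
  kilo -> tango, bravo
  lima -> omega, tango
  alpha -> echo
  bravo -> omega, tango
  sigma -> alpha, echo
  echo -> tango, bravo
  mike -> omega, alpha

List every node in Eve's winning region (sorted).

A0 = {tango}
A1: add {echo} — echo (Eve) has echo→tango.
A2: add {alpha, sigma} — alpha (Eve) has alpha→echo; sigma (Eve) has sigma→echo.
A3 = A2; e.g. omega (Eve) has no edge into A2. Fixed point.
Eve's winning region = {alpha, echo, sigma, tango}.

alpha, echo, sigma, tango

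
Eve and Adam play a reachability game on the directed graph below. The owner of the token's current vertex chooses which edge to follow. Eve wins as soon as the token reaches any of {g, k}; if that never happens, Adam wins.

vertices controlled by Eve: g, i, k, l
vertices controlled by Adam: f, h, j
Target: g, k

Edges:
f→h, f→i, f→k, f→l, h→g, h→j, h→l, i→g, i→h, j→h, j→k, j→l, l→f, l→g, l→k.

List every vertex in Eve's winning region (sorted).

g, i, k, l

A0 = {g, k}
A1: add {i, l} — i (Eve) has i→g; l (Eve) has l→g.
A2 = A1; e.g. f (Adam) can still go to h. Fixed point.
Eve's winning region = {g, i, k, l}.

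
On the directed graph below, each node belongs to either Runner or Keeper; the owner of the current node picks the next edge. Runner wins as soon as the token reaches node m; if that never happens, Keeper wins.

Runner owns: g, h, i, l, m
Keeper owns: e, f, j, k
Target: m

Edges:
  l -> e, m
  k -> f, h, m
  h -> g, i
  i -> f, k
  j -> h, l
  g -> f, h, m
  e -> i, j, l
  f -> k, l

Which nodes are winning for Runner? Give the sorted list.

g, h, j, l, m

A0 = {m}
A1: add {g, l} — g (Runner) has g→m; l (Runner) has l→m.
A2: add {h} — h (Runner) has h→g.
A3: add {j} — j (Keeper): all of {h, l} already in.
A4 = A3; e.g. e (Keeper) can still go to i. Fixed point.
Runner's winning region = {g, h, j, l, m}.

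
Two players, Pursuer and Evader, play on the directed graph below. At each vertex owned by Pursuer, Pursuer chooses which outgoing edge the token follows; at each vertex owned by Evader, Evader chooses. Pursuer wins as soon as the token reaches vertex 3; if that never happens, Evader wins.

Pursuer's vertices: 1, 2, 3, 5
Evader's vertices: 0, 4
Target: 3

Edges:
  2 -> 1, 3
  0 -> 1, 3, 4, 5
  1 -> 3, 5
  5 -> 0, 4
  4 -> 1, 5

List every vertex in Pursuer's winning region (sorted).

A0 = {3}
A1: add {1, 2} — 1 (Pursuer) has 1→3; 2 (Pursuer) has 2→3.
A2 = A1; e.g. 0 (Evader) can still go to 4. Fixed point.
Pursuer's winning region = {1, 2, 3}.

1, 2, 3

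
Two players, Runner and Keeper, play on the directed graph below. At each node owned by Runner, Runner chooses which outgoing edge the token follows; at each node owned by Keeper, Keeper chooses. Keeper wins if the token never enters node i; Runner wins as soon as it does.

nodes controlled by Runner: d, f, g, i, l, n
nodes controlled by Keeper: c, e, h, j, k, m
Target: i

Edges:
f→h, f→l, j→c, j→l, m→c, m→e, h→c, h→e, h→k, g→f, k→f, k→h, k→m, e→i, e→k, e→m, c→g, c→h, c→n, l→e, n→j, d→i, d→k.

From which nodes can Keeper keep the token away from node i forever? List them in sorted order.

c, e, f, g, h, j, k, l, m, n

A0 = {i}
A1: add {d} — d (Runner) has d→i.
A2 = A1; e.g. c (Keeper) can still go to g. Fixed point.
Runner's attractor = {d, i}; Keeper avoids the target exactly from the complement.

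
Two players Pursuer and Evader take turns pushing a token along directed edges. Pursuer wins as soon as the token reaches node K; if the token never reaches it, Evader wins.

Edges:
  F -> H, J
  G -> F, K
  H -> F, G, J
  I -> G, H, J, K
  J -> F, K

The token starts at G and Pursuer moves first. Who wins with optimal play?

Track states (vertex, player-to-move).
A0 = {(K,Pursuer), (K,Evader)}
A1: add {(G,Pursuer), (I,Pursuer), (J,Pursuer)}.
(G,Pursuer) ∈ A1 ⇒ Pursuer forces the target.

Pursuer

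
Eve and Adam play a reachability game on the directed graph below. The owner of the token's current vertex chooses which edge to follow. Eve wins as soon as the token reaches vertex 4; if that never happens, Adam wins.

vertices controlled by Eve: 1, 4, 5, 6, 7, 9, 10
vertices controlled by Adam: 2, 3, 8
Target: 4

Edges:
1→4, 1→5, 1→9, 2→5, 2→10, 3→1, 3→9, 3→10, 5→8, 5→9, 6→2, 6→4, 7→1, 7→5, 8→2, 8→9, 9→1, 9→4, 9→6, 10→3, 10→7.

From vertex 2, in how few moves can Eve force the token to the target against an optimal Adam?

A0 = {4}
A1: add {1, 6, 9} — 1 (Eve) has 1→4; 6 (Eve) has 6→4; 9 (Eve) has 9→4.
A2: add {5, 7} — 5 (Eve) has 5→9; 7 (Eve) has 7→1.
A3: add {10} — 10 (Eve) has 10→7.
A4: add {2, 3} — 2 (Adam): all of {5, 10} already in; 3 (Adam): all of {1, 9, 10} already in.
2 enters the attractor at level 4, so Eve can force the target in 4 moves from there.

4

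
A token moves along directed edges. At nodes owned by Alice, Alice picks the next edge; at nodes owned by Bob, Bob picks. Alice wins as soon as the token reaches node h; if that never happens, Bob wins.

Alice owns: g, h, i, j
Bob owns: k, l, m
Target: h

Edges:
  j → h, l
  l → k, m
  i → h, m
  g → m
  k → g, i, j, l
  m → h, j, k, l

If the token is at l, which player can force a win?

Bob

A0 = {h}
A1: add {i, j} — i (Alice) has i→h; j (Alice) has j→h.
A2 = A1; e.g. g (Alice) has no edge into A1. Fixed point.
l never enters the attractor, so Bob can avoid the target forever.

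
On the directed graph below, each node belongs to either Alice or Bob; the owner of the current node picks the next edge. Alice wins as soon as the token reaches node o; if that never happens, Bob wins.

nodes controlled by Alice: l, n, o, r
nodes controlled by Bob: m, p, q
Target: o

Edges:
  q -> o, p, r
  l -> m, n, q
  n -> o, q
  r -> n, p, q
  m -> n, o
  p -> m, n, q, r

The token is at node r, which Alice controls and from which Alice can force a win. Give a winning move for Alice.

A0 = {o}
A1: add {n} — n (Alice) has n→o.
A2: add {l, m, r} — l (Alice) has l→n; m (Bob): all of {n, o} already in; r (Alice) has r→n.
A3 = A2; e.g. p (Bob) can still go to q. Fixed point.
From r, successor n is in the attractor (rank 1); the other successors p, q are not.

n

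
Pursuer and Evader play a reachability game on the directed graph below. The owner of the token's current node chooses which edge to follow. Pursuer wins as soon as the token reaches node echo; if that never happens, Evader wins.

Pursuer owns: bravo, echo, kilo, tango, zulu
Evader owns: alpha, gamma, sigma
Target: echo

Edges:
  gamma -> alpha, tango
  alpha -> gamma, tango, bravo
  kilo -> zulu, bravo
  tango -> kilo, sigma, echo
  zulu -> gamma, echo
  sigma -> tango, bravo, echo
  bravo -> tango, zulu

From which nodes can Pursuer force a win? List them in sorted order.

bravo, echo, kilo, sigma, tango, zulu

A0 = {echo}
A1: add {tango, zulu} — tango (Pursuer) has tango→echo; zulu (Pursuer) has zulu→echo.
A2: add {bravo, kilo} — kilo (Pursuer) has kilo→zulu; bravo (Pursuer) has bravo→tango.
A3: add {sigma} — sigma (Evader): all of {tango, bravo, echo} already in.
A4 = A3; e.g. gamma (Evader) can still go to alpha. Fixed point.
Pursuer's winning region = {bravo, echo, kilo, sigma, tango, zulu}.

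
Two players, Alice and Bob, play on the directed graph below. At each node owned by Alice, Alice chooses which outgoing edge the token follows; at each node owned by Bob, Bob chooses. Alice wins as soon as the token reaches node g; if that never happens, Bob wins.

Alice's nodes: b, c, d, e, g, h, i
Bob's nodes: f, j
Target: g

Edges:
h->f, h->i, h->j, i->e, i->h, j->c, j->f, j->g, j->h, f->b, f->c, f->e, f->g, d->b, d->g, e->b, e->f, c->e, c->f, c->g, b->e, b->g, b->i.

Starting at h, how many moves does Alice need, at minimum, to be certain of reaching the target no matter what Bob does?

4

A0 = {g}
A1: add {b, c, d} — b (Alice) has b→g; c (Alice) has c→g; d (Alice) has d→g.
A2: add {e} — e (Alice) has e→b.
A3: add {f, i} — f (Bob): all of {b, c, e, g} already in; i (Alice) has i→e.
A4: add {h} — h (Alice) has h→f.
h enters the attractor at level 4, so Alice can force the target in 4 moves from there.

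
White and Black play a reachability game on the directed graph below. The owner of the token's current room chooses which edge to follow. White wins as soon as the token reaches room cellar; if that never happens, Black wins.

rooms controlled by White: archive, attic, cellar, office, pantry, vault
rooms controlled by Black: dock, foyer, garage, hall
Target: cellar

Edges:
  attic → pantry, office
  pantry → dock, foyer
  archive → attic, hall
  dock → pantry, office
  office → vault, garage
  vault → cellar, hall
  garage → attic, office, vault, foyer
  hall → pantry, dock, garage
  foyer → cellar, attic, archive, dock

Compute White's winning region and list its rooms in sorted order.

archive, attic, cellar, office, vault

A0 = {cellar}
A1: add {vault} — vault (White) has vault→cellar.
A2: add {office} — office (White) has office→vault.
A3: add {attic} — attic (White) has attic→office.
A4: add {archive} — archive (White) has archive→attic.
A5 = A4; e.g. pantry (White) has no edge into A4. Fixed point.
White's winning region = {archive, attic, cellar, office, vault}.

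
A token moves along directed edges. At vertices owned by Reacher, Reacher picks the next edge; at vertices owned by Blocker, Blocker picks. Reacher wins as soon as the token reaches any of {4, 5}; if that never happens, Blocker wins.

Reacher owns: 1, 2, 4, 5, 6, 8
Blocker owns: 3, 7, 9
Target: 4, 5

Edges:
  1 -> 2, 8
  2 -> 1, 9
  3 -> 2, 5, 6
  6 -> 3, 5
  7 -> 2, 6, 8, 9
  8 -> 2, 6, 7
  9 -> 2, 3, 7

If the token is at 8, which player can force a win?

Reacher

A0 = {4, 5}
A1: add {6} — 6 (Reacher) has 6→5.
A2: add {8} — 8 (Reacher) has 8→6.
8 ∈ A2, so Reacher can force the target.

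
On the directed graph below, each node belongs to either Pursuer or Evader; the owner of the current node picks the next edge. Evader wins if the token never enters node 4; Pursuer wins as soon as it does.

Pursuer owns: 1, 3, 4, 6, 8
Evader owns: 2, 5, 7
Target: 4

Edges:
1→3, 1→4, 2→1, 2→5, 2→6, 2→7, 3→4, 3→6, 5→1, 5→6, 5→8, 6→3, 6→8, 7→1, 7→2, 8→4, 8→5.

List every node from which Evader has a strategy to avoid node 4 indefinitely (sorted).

A0 = {4}
A1: add {1, 3, 8} — 1 (Pursuer) has 1→4; 3 (Pursuer) has 3→4; 8 (Pursuer) has 8→4.
A2: add {6} — 6 (Pursuer) has 6→3.
A3: add {5} — 5 (Evader): all of {1, 6, 8} already in.
A4 = A3; e.g. 2 (Evader) can still go to 7. Fixed point.
Pursuer's attractor = {1, 3, 4, 5, 6, 8}; Evader avoids the target exactly from the complement.

2, 7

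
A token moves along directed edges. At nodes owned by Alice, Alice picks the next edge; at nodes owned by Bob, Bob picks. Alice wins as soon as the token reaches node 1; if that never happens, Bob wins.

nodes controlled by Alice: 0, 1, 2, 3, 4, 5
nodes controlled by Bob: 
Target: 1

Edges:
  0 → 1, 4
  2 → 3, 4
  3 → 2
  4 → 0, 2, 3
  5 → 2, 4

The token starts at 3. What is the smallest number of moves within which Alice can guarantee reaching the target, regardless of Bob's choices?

A0 = {1}
A1: add {0} — 0 (Alice) has 0→1.
A2: add {4} — 4 (Alice) has 4→0.
A3: add {2, 5} — 2 (Alice) has 2→4; 5 (Alice) has 5→4.
A4: add {3} — 3 (Alice) has 3→2.
A4 = all vertices. Fixed point.
3 enters the attractor at level 4, so Alice can force the target in 4 moves from there.

4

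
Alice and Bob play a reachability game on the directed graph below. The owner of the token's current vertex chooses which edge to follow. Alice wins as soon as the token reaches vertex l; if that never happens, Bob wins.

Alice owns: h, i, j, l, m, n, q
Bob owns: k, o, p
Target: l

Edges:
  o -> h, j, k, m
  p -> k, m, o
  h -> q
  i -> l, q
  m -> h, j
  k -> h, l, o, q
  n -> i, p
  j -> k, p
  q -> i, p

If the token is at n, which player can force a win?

Alice

A0 = {l}
A1: add {i} — i (Alice) has i→l.
A2: add {n, q} — n (Alice) has n→i; q (Alice) has q→i.
n ∈ A2, so Alice can force the target.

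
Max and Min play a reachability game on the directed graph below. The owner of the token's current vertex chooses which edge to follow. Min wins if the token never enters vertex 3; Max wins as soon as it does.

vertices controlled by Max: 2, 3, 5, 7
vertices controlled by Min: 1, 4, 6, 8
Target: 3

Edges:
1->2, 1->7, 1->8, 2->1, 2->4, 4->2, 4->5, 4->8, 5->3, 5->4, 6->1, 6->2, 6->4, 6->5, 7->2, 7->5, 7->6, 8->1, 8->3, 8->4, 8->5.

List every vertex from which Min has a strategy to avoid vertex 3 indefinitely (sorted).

A0 = {3}
A1: add {5} — 5 (Max) has 5→3.
A2: add {7} — 7 (Max) has 7→5.
A3 = A2; e.g. 1 (Min) can still go to 2. Fixed point.
Max's attractor = {3, 5, 7}; Min avoids the target exactly from the complement.

1, 2, 4, 6, 8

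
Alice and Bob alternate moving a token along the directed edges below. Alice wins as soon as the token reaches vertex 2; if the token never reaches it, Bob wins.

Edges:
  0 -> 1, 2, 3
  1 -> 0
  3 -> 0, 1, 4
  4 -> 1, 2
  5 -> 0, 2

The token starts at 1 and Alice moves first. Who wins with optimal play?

Bob

Track states (vertex, player-to-move).
A0 = {(2,Alice), (2,Bob)}
A1: add {(0,Alice), (4,Alice), (5,Alice)}.
A2: add {(1,Bob), (5,Bob)}.
A3: add {(3,Alice)}.
A4 = A3; e.g. (0,Bob) stays out. (1,Alice) never enters ⇒ Bob avoids the target.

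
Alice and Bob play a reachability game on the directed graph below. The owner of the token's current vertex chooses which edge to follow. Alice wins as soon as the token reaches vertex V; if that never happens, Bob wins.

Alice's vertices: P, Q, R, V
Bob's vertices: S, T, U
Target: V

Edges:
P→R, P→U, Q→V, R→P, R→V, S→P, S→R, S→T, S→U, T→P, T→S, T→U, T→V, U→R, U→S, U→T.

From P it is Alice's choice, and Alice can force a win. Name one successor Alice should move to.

A0 = {V}
A1: add {Q, R} — Q (Alice) has Q→V; R (Alice) has R→V.
A2: add {P} — P (Alice) has P→R.
A3 = A2; e.g. S (Bob) can still go to T. Fixed point.
From P, successor R is in the attractor (rank 1); the other successor U is not.

R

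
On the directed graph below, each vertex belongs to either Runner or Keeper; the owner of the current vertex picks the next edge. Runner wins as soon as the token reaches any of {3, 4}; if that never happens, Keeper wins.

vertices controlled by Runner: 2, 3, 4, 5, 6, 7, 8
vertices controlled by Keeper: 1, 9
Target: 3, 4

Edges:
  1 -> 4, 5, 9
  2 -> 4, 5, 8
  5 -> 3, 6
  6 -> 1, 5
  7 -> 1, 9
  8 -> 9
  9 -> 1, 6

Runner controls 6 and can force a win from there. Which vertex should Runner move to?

A0 = {3, 4}
A1: add {2, 5} — 2 (Runner) has 2→4; 5 (Runner) has 5→3.
A2: add {6} — 6 (Runner) has 6→5.
A3 = A2; e.g. 1 (Keeper) can still go to 9. Fixed point.
From 6, successor 5 is in the attractor (rank 1); the other successor 1 is not.

5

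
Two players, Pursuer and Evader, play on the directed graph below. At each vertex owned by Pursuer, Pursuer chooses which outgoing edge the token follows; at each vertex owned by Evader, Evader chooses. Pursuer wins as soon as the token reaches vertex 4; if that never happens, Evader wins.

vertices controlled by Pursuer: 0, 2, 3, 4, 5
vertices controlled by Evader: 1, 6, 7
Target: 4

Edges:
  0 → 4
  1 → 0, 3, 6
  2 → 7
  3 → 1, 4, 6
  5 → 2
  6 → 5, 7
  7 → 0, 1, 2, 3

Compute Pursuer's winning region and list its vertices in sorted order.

A0 = {4}
A1: add {0, 3} — 0 (Pursuer) has 0→4; 3 (Pursuer) has 3→4.
A2 = A1; e.g. 1 (Evader) can still go to 6. Fixed point.
Pursuer's winning region = {0, 3, 4}.

0, 3, 4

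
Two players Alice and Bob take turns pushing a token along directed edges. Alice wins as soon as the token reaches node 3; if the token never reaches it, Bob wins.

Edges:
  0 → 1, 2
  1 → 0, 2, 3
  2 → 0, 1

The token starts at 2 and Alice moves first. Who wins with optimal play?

Track states (vertex, player-to-move).
A0 = {(3,Alice), (3,Bob)}
A1: add {(1,Alice)}.
A2 = A1; e.g. (0,Alice) stays out. (2,Alice) never enters ⇒ Bob avoids the target.

Bob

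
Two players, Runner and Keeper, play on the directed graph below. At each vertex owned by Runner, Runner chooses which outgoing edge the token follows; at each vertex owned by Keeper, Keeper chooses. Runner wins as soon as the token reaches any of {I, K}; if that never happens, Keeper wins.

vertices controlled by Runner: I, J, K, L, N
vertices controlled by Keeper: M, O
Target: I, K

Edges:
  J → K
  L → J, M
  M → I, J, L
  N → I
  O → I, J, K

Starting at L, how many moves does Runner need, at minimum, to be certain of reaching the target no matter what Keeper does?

A0 = {I, K}
A1: add {J, N} — J (Runner) has J→K; N (Runner) has N→I.
A2: add {L, O} — L (Runner) has L→J; O (Keeper): all of {I, J, K} already in.
L enters the attractor at level 2, so Runner can force the target in 2 moves from there.

2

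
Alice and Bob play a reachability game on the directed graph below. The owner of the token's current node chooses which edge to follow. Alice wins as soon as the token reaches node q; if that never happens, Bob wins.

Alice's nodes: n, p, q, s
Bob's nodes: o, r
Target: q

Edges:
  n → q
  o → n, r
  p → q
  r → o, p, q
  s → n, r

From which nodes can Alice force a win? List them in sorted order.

A0 = {q}
A1: add {n, p} — n (Alice) has n→q; p (Alice) has p→q.
A2: add {s} — s (Alice) has s→n.
A3 = A2; e.g. o (Bob) can still go to r. Fixed point.
Alice's winning region = {n, p, q, s}.

n, p, q, s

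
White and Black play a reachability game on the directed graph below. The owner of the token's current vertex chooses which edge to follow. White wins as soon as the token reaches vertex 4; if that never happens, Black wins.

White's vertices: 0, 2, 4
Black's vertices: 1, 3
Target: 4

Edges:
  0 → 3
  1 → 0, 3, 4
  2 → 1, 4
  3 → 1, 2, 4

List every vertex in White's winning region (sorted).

2, 4

A0 = {4}
A1: add {2} — 2 (White) has 2→4.
A2 = A1; e.g. 0 (White) has no edge into A1. Fixed point.
White's winning region = {2, 4}.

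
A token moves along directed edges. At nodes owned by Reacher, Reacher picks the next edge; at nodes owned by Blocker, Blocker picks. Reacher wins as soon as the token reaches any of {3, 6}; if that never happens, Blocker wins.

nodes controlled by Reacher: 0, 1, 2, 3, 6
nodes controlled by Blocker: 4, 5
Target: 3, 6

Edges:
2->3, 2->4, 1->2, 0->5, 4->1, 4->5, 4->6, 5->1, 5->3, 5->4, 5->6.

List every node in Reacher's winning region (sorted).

1, 2, 3, 6

A0 = {3, 6}
A1: add {2} — 2 (Reacher) has 2→3.
A2: add {1} — 1 (Reacher) has 1→2.
A3 = A2; e.g. 0 (Reacher) has no edge into A2. Fixed point.
Reacher's winning region = {1, 2, 3, 6}.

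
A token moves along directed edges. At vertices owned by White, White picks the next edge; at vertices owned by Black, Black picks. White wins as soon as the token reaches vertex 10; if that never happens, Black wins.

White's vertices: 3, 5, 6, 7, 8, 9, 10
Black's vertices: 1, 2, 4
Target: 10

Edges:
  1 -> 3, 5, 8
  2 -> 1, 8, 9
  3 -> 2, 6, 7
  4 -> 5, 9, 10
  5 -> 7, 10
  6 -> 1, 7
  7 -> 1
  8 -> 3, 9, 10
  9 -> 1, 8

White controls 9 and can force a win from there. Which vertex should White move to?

A0 = {10}
A1: add {5, 8} — 5 (White) has 5→10; 8 (White) has 8→10.
A2: add {9} — 9 (White) has 9→8.
A3: add {4} — 4 (Black): all of {5, 9, 10} already in.
A4 = A3; e.g. 1 (Black) can still go to 3. Fixed point.
From 9, successor 8 is in the attractor (rank 1); the other successor 1 is not.

8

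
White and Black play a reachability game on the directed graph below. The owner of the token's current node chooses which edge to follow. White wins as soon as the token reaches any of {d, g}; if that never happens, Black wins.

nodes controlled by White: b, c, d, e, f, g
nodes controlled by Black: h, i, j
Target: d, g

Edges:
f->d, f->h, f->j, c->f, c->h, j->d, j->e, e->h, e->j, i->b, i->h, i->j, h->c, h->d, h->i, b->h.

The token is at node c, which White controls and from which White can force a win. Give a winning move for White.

A0 = {d, g}
A1: add {f} — f (White) has f→d.
A2: add {c} — c (White) has c→f.
A3 = A2; e.g. b (White) has no edge into A2. Fixed point.
From c, successor f is in the attractor (rank 1); the other successor h is not.

f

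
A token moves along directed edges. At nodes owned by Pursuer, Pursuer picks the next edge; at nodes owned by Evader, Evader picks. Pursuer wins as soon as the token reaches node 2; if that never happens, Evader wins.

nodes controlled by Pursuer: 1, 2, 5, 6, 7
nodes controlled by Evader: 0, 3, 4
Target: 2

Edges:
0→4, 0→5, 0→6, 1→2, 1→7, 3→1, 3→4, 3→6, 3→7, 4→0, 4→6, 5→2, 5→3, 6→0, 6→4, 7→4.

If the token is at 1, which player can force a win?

Pursuer

A0 = {2}
A1: add {1, 5} — 1 (Pursuer) has 1→2; 5 (Pursuer) has 5→2.
A2 = A1; e.g. 0 (Evader) can still go to 4. Fixed point.
1 ∈ A1, so Pursuer can force the target.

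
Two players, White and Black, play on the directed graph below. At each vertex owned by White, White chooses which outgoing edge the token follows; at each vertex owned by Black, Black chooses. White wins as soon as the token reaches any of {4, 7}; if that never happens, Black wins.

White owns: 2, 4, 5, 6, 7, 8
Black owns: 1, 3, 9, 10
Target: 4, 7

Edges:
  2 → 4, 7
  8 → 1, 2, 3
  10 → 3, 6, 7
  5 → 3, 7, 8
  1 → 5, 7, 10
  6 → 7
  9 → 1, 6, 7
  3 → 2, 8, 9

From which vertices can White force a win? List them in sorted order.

2, 4, 5, 6, 7, 8

A0 = {4, 7}
A1: add {2, 5, 6} — 2 (White) has 2→4; 5 (White) has 5→7; 6 (White) has 6→7.
A2: add {8} — 8 (White) has 8→2.
A3 = A2; e.g. 1 (Black) can still go to 10. Fixed point.
White's winning region = {2, 4, 5, 6, 7, 8}.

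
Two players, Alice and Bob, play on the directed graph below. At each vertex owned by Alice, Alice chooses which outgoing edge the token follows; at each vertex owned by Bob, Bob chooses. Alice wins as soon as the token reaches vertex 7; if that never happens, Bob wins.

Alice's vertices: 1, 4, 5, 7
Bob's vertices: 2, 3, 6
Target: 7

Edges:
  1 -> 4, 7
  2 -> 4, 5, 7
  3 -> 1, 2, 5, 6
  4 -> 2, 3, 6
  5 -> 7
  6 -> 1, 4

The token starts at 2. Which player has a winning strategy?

A0 = {7}
A1: add {1, 5} — 1 (Alice) has 1→7; 5 (Alice) has 5→7.
A2 = A1; e.g. 2 (Bob) can still go to 4. Fixed point.
2 never enters the attractor, so Bob can avoid the target forever.

Bob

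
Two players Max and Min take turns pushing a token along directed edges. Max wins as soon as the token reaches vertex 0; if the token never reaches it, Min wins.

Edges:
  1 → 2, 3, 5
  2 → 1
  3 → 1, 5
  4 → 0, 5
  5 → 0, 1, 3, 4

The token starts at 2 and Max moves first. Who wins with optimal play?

Track states (vertex, player-to-move).
A0 = {(0,Max), (0,Min)}
A1: add {(4,Max), (5,Max)}.
A2: add {(4,Min)}.
A3 = A2; e.g. (1,Max) stays out. (2,Max) never enters ⇒ Min avoids the target.

Min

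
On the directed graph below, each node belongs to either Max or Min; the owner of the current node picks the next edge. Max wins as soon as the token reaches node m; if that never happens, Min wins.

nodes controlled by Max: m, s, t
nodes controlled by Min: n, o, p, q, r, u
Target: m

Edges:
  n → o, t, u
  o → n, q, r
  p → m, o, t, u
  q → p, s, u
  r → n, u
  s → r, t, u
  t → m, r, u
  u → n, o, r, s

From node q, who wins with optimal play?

A0 = {m}
A1: add {t} — t (Max) has t→m.
A2: add {s} — s (Max) has s→t.
A3 = A2; e.g. n (Min) can still go to o. Fixed point.
q never enters the attractor, so Min can avoid the target forever.

Min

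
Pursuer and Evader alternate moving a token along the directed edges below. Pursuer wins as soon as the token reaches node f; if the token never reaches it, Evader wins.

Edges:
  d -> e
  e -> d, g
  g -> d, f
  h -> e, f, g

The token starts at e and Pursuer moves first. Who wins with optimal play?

Track states (vertex, player-to-move).
A0 = {(f,Pursuer), (f,Evader)}
A1: add {(g,Pursuer), (h,Pursuer)}.
A2 = A1; e.g. (d,Pursuer) stays out. (e,Pursuer) never enters ⇒ Evader avoids the target.

Evader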